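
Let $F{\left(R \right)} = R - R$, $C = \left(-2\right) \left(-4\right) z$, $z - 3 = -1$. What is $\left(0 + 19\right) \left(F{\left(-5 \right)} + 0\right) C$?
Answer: $0$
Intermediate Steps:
$z = 2$ ($z = 3 - 1 = 2$)
$C = 16$ ($C = \left(-2\right) \left(-4\right) 2 = 8 \cdot 2 = 16$)
$F{\left(R \right)} = 0$
$\left(0 + 19\right) \left(F{\left(-5 \right)} + 0\right) C = \left(0 + 19\right) \left(0 + 0\right) 16 = 19 \cdot 0 \cdot 16 = 19 \cdot 0 = 0$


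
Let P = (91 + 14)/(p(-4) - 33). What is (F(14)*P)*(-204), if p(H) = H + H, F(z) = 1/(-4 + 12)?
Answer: 5355/82 ≈ 65.305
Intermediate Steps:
F(z) = ⅛ (F(z) = 1/8 = ⅛)
p(H) = 2*H
P = -105/41 (P = (91 + 14)/(2*(-4) - 33) = 105/(-8 - 33) = 105/(-41) = 105*(-1/41) = -105/41 ≈ -2.5610)
(F(14)*P)*(-204) = ((⅛)*(-105/41))*(-204) = -105/328*(-204) = 5355/82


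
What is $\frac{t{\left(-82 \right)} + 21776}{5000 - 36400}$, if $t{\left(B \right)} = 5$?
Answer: $- \frac{21781}{31400} \approx -0.69366$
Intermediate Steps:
$\frac{t{\left(-82 \right)} + 21776}{5000 - 36400} = \frac{5 + 21776}{5000 - 36400} = \frac{21781}{-31400} = 21781 \left(- \frac{1}{31400}\right) = - \frac{21781}{31400}$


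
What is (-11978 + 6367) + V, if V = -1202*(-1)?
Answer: -4409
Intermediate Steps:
V = 1202
(-11978 + 6367) + V = (-11978 + 6367) + 1202 = -5611 + 1202 = -4409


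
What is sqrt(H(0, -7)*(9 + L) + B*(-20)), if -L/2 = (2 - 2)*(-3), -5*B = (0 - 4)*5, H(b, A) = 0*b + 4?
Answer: 2*I*sqrt(11) ≈ 6.6332*I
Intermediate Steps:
H(b, A) = 4 (H(b, A) = 0 + 4 = 4)
B = 4 (B = -(0 - 4)*5/5 = -(-4)*5/5 = -1/5*(-20) = 4)
L = 0 (L = -2*(2 - 2)*(-3) = -0*(-3) = -2*0 = 0)
sqrt(H(0, -7)*(9 + L) + B*(-20)) = sqrt(4*(9 + 0) + 4*(-20)) = sqrt(4*9 - 80) = sqrt(36 - 80) = sqrt(-44) = 2*I*sqrt(11)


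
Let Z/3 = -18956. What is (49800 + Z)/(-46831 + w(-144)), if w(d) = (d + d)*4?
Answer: 7068/47983 ≈ 0.14730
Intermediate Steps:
Z = -56868 (Z = 3*(-18956) = -56868)
w(d) = 8*d (w(d) = (2*d)*4 = 8*d)
(49800 + Z)/(-46831 + w(-144)) = (49800 - 56868)/(-46831 + 8*(-144)) = -7068/(-46831 - 1152) = -7068/(-47983) = -7068*(-1/47983) = 7068/47983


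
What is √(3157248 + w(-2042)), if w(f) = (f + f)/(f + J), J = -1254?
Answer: √535924114838/412 ≈ 1776.9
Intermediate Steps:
w(f) = 2*f/(-1254 + f) (w(f) = (f + f)/(f - 1254) = (2*f)/(-1254 + f) = 2*f/(-1254 + f))
√(3157248 + w(-2042)) = √(3157248 + 2*(-2042)/(-1254 - 2042)) = √(3157248 + 2*(-2042)/(-3296)) = √(3157248 + 2*(-2042)*(-1/3296)) = √(3157248 + 1021/824) = √(2601573373/824) = √535924114838/412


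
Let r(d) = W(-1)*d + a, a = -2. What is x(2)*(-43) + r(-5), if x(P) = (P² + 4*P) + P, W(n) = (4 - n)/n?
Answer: -579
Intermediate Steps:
W(n) = (4 - n)/n
x(P) = P² + 5*P
r(d) = -2 - 5*d (r(d) = ((4 - 1*(-1))/(-1))*d - 2 = (-(4 + 1))*d - 2 = (-1*5)*d - 2 = -5*d - 2 = -2 - 5*d)
x(2)*(-43) + r(-5) = (2*(5 + 2))*(-43) + (-2 - 5*(-5)) = (2*7)*(-43) + (-2 + 25) = 14*(-43) + 23 = -602 + 23 = -579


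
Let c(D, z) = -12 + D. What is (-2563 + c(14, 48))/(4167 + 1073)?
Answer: -2561/5240 ≈ -0.48874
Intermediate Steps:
(-2563 + c(14, 48))/(4167 + 1073) = (-2563 + (-12 + 14))/(4167 + 1073) = (-2563 + 2)/5240 = -2561*1/5240 = -2561/5240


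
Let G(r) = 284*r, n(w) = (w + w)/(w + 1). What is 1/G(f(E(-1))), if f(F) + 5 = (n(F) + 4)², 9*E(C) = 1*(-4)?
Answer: 25/5396 ≈ 0.0046331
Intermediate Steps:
E(C) = -4/9 (E(C) = (1*(-4))/9 = (⅑)*(-4) = -4/9)
n(w) = 2*w/(1 + w) (n(w) = (2*w)/(1 + w) = 2*w/(1 + w))
f(F) = -5 + (4 + 2*F/(1 + F))² (f(F) = -5 + (2*F/(1 + F) + 4)² = -5 + (4 + 2*F/(1 + F))²)
1/G(f(E(-1))) = 1/(284*((11 + 31*(-4/9)² + 38*(-4/9))/(1 + (-4/9)² + 2*(-4/9)))) = 1/(284*((11 + 31*(16/81) - 152/9)/(1 + 16/81 - 8/9))) = 1/(284*((11 + 496/81 - 152/9)/(25/81))) = 1/(284*((81/25)*(19/81))) = 1/(284*(19/25)) = 1/(5396/25) = 25/5396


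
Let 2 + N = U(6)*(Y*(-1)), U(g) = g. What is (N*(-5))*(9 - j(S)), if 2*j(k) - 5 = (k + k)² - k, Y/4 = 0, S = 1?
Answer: 50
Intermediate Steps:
Y = 0 (Y = 4*0 = 0)
N = -2 (N = -2 + 6*(0*(-1)) = -2 + 6*0 = -2 + 0 = -2)
j(k) = 5/2 + 2*k² - k/2 (j(k) = 5/2 + ((k + k)² - k)/2 = 5/2 + ((2*k)² - k)/2 = 5/2 + (4*k² - k)/2 = 5/2 + (-k + 4*k²)/2 = 5/2 + (2*k² - k/2) = 5/2 + 2*k² - k/2)
(N*(-5))*(9 - j(S)) = (-2*(-5))*(9 - (5/2 + 2*1² - ½*1)) = 10*(9 - (5/2 + 2*1 - ½)) = 10*(9 - (5/2 + 2 - ½)) = 10*(9 - 1*4) = 10*(9 - 4) = 10*5 = 50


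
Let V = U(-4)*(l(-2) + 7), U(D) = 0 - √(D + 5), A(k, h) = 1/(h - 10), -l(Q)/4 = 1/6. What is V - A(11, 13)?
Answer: -20/3 ≈ -6.6667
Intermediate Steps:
l(Q) = -⅔ (l(Q) = -4/6 = -4*⅙ = -⅔)
A(k, h) = 1/(-10 + h)
U(D) = -√(5 + D) (U(D) = 0 - √(5 + D) = -√(5 + D))
V = -19/3 (V = (-√(5 - 4))*(-⅔ + 7) = -√1*(19/3) = -1*1*(19/3) = -1*19/3 = -19/3 ≈ -6.3333)
V - A(11, 13) = -19/3 - 1/(-10 + 13) = -19/3 - 1/3 = -19/3 - 1*⅓ = -19/3 - ⅓ = -20/3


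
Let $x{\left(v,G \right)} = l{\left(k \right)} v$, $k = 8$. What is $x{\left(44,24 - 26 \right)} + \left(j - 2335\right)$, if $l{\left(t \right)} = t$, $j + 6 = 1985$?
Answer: $-4$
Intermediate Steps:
$j = 1979$ ($j = -6 + 1985 = 1979$)
$x{\left(v,G \right)} = 8 v$
$x{\left(44,24 - 26 \right)} + \left(j - 2335\right) = 8 \cdot 44 + \left(1979 - 2335\right) = 352 - 356 = -4$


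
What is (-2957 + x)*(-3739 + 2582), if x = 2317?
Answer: 740480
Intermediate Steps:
(-2957 + x)*(-3739 + 2582) = (-2957 + 2317)*(-3739 + 2582) = -640*(-1157) = 740480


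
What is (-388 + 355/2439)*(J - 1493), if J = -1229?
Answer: 2574949394/2439 ≈ 1.0557e+6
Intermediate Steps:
(-388 + 355/2439)*(J - 1493) = (-388 + 355/2439)*(-1229 - 1493) = (-388 + 355*(1/2439))*(-2722) = (-388 + 355/2439)*(-2722) = -945977/2439*(-2722) = 2574949394/2439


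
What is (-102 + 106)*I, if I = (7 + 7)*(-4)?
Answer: -224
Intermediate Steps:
I = -56 (I = 14*(-4) = -56)
(-102 + 106)*I = (-102 + 106)*(-56) = 4*(-56) = -224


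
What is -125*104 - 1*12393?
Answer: -25393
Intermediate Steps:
-125*104 - 1*12393 = -13000 - 12393 = -25393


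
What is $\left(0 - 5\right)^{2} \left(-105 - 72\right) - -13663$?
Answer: $9238$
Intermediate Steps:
$\left(0 - 5\right)^{2} \left(-105 - 72\right) - -13663 = \left(-5\right)^{2} \left(-177\right) + 13663 = 25 \left(-177\right) + 13663 = -4425 + 13663 = 9238$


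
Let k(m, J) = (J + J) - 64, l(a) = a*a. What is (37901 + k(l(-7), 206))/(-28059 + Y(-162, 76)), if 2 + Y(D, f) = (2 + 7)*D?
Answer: -38249/29519 ≈ -1.2957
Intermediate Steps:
l(a) = a**2
k(m, J) = -64 + 2*J (k(m, J) = 2*J - 64 = -64 + 2*J)
Y(D, f) = -2 + 9*D (Y(D, f) = -2 + (2 + 7)*D = -2 + 9*D)
(37901 + k(l(-7), 206))/(-28059 + Y(-162, 76)) = (37901 + (-64 + 2*206))/(-28059 + (-2 + 9*(-162))) = (37901 + (-64 + 412))/(-28059 + (-2 - 1458)) = (37901 + 348)/(-28059 - 1460) = 38249/(-29519) = 38249*(-1/29519) = -38249/29519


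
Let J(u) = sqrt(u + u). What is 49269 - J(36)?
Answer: 49269 - 6*sqrt(2) ≈ 49261.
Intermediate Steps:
J(u) = sqrt(2)*sqrt(u) (J(u) = sqrt(2*u) = sqrt(2)*sqrt(u))
49269 - J(36) = 49269 - sqrt(2)*sqrt(36) = 49269 - sqrt(2)*6 = 49269 - 6*sqrt(2)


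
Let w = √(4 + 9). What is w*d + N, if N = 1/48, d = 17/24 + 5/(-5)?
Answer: 1/48 - 7*√13/24 ≈ -1.0308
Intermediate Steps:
w = √13 ≈ 3.6056
d = -7/24 (d = 17*(1/24) + 5*(-⅕) = 17/24 - 1 = -7/24 ≈ -0.29167)
N = 1/48 ≈ 0.020833
w*d + N = √13*(-7/24) + 1/48 = -7*√13/24 + 1/48 = 1/48 - 7*√13/24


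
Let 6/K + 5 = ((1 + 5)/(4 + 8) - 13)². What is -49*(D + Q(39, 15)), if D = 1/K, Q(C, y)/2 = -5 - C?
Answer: 73843/24 ≈ 3076.8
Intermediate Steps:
Q(C, y) = -10 - 2*C (Q(C, y) = 2*(-5 - C) = -10 - 2*C)
K = 24/605 (K = 6/(-5 + ((1 + 5)/(4 + 8) - 13)²) = 6/(-5 + (6/12 - 13)²) = 6/(-5 + (6*(1/12) - 13)²) = 6/(-5 + (½ - 13)²) = 6/(-5 + (-25/2)²) = 6/(-5 + 625/4) = 6/(605/4) = 6*(4/605) = 24/605 ≈ 0.039669)
D = 605/24 (D = 1/(24/605) = 605/24 ≈ 25.208)
-49*(D + Q(39, 15)) = -49*(605/24 + (-10 - 2*39)) = -49*(605/24 + (-10 - 78)) = -49*(605/24 - 88) = -49*(-1507/24) = 73843/24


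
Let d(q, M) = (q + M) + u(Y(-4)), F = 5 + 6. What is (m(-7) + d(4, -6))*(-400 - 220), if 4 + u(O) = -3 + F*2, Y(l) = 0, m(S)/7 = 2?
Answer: -16740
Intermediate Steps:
m(S) = 14 (m(S) = 7*2 = 14)
F = 11
u(O) = 15 (u(O) = -4 + (-3 + 11*2) = -4 + (-3 + 22) = -4 + 19 = 15)
d(q, M) = 15 + M + q (d(q, M) = (q + M) + 15 = (M + q) + 15 = 15 + M + q)
(m(-7) + d(4, -6))*(-400 - 220) = (14 + (15 - 6 + 4))*(-400 - 220) = (14 + 13)*(-620) = 27*(-620) = -16740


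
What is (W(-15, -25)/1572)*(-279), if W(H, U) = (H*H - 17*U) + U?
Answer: -58125/524 ≈ -110.93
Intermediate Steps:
W(H, U) = H² - 16*U (W(H, U) = (H² - 17*U) + U = H² - 16*U)
(W(-15, -25)/1572)*(-279) = (((-15)² - 16*(-25))/1572)*(-279) = ((225 + 400)*(1/1572))*(-279) = (625*(1/1572))*(-279) = (625/1572)*(-279) = -58125/524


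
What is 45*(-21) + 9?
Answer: -936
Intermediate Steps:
45*(-21) + 9 = -945 + 9 = -936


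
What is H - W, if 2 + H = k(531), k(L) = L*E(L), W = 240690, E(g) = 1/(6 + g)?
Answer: -43083691/179 ≈ -2.4069e+5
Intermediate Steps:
k(L) = L/(6 + L)
H = -181/179 (H = -2 + 531/(6 + 531) = -2 + 531/537 = -2 + 531*(1/537) = -2 + 177/179 = -181/179 ≈ -1.0112)
H - W = -181/179 - 1*240690 = -181/179 - 240690 = -43083691/179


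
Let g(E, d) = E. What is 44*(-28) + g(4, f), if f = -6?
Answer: -1228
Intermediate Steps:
44*(-28) + g(4, f) = 44*(-28) + 4 = -1232 + 4 = -1228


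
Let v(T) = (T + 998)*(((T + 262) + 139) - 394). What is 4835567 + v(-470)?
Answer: 4591103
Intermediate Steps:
v(T) = (7 + T)*(998 + T) (v(T) = (998 + T)*(((262 + T) + 139) - 394) = (998 + T)*((401 + T) - 394) = (998 + T)*(7 + T) = (7 + T)*(998 + T))
4835567 + v(-470) = 4835567 + (6986 + (-470)² + 1005*(-470)) = 4835567 + (6986 + 220900 - 472350) = 4835567 - 244464 = 4591103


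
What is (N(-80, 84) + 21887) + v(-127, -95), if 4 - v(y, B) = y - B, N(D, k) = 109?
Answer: 22032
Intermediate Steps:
v(y, B) = 4 + B - y (v(y, B) = 4 - (y - B) = 4 + (B - y) = 4 + B - y)
(N(-80, 84) + 21887) + v(-127, -95) = (109 + 21887) + (4 - 95 - 1*(-127)) = 21996 + (4 - 95 + 127) = 21996 + 36 = 22032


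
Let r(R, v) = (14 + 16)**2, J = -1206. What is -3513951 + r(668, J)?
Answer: -3513051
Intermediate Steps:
r(R, v) = 900 (r(R, v) = 30**2 = 900)
-3513951 + r(668, J) = -3513951 + 900 = -3513051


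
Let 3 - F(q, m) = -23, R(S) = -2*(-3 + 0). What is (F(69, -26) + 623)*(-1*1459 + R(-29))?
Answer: -942997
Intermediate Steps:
R(S) = 6 (R(S) = -2*(-3) = 6)
F(q, m) = 26 (F(q, m) = 3 - 1*(-23) = 3 + 23 = 26)
(F(69, -26) + 623)*(-1*1459 + R(-29)) = (26 + 623)*(-1*1459 + 6) = 649*(-1459 + 6) = 649*(-1453) = -942997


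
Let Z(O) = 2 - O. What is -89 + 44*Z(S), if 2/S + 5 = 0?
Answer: 83/5 ≈ 16.600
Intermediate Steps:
S = -⅖ (S = 2/(-5 + 0) = 2/(-5) = 2*(-⅕) = -⅖ ≈ -0.40000)
-89 + 44*Z(S) = -89 + 44*(2 - 1*(-⅖)) = -89 + 44*(2 + ⅖) = -89 + 44*(12/5) = -89 + 528/5 = 83/5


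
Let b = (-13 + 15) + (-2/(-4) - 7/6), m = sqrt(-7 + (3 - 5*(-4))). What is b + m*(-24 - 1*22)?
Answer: -548/3 ≈ -182.67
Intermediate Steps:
m = 4 (m = sqrt(-7 + (3 + 20)) = sqrt(-7 + 23) = sqrt(16) = 4)
b = 4/3 (b = 2 + (-2*(-1/4) - 7*1/6) = 2 + (1/2 - 7/6) = 2 - 2/3 = 4/3 ≈ 1.3333)
b + m*(-24 - 1*22) = 4/3 + 4*(-24 - 1*22) = 4/3 + 4*(-24 - 22) = 4/3 + 4*(-46) = 4/3 - 184 = -548/3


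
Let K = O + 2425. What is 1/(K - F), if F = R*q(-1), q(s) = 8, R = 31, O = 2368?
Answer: 1/4545 ≈ 0.00022002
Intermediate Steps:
K = 4793 (K = 2368 + 2425 = 4793)
F = 248 (F = 31*8 = 248)
1/(K - F) = 1/(4793 - 1*248) = 1/(4793 - 248) = 1/4545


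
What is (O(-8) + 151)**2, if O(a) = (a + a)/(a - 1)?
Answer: 1890625/81 ≈ 23341.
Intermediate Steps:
O(a) = 2*a/(-1 + a) (O(a) = (2*a)/(-1 + a) = 2*a/(-1 + a))
(O(-8) + 151)**2 = (2*(-8)/(-1 - 8) + 151)**2 = (2*(-8)/(-9) + 151)**2 = (2*(-8)*(-1/9) + 151)**2 = (16/9 + 151)**2 = (1375/9)**2 = 1890625/81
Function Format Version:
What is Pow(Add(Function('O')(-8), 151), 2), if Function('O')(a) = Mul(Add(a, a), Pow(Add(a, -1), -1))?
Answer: Rational(1890625, 81) ≈ 23341.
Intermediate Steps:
Function('O')(a) = Mul(2, a, Pow(Add(-1, a), -1)) (Function('O')(a) = Mul(Mul(2, a), Pow(Add(-1, a), -1)) = Mul(2, a, Pow(Add(-1, a), -1)))
Pow(Add(Function('O')(-8), 151), 2) = Pow(Add(Mul(2, -8, Pow(Add(-1, -8), -1)), 151), 2) = Pow(Add(Mul(2, -8, Pow(-9, -1)), 151), 2) = Pow(Add(Mul(2, -8, Rational(-1, 9)), 151), 2) = Pow(Add(Rational(16, 9), 151), 2) = Pow(Rational(1375, 9), 2) = Rational(1890625, 81)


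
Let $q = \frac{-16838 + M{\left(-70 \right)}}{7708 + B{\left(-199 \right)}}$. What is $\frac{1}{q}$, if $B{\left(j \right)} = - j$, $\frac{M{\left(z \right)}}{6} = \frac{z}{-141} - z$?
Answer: $- \frac{371629}{771506} \approx -0.48169$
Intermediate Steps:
$M{\left(z \right)} = - \frac{284 z}{47}$ ($M{\left(z \right)} = 6 \left(\frac{z}{-141} - z\right) = 6 \left(z \left(- \frac{1}{141}\right) - z\right) = 6 \left(- \frac{z}{141} - z\right) = 6 \left(- \frac{142 z}{141}\right) = - \frac{284 z}{47}$)
$q = - \frac{771506}{371629}$ ($q = \frac{-16838 - - \frac{19880}{47}}{7708 - -199} = \frac{-16838 + \frac{19880}{47}}{7708 + 199} = - \frac{771506}{47 \cdot 7907} = \left(- \frac{771506}{47}\right) \frac{1}{7907} = - \frac{771506}{371629} \approx -2.076$)
$\frac{1}{q} = \frac{1}{- \frac{771506}{371629}} = - \frac{371629}{771506}$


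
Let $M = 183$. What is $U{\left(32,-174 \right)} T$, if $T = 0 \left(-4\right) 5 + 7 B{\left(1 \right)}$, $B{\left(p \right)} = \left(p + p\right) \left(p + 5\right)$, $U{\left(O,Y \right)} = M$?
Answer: $15372$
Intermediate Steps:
$U{\left(O,Y \right)} = 183$
$B{\left(p \right)} = 2 p \left(5 + p\right)$
$T = 84$ ($T = 0 \left(-4\right) 5 + 7 \cdot 2 \cdot 1 \left(5 + 1\right) = 0 \cdot 5 + 7 \cdot 2 \cdot 1 \cdot 6 = 0 + 7 \cdot 12 = 0 + 84 = 84$)
$U{\left(32,-174 \right)} T = 183 \cdot 84 = 15372$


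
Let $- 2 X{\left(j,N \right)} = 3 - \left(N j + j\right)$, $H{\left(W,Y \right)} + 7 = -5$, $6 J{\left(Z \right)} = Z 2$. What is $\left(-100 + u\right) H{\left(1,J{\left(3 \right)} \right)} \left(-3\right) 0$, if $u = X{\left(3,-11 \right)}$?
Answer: $0$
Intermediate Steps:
$J{\left(Z \right)} = \frac{Z}{3}$ ($J{\left(Z \right)} = \frac{Z 2}{6} = \frac{2 Z}{6} = \frac{Z}{3}$)
$H{\left(W,Y \right)} = -12$ ($H{\left(W,Y \right)} = -7 - 5 = -12$)
$X{\left(j,N \right)} = - \frac{3}{2} + \frac{j}{2} + \frac{N j}{2}$ ($X{\left(j,N \right)} = - \frac{3 - \left(N j + j\right)}{2} = - \frac{3 - \left(j + N j\right)}{2} = - \frac{3 - j - N j}{2} = - \frac{3}{2} + \frac{j}{2} + \frac{N j}{2}$)
$u = - \frac{33}{2}$ ($u = - \frac{3}{2} + \frac{1}{2} \cdot 3 + \frac{1}{2} \left(-11\right) 3 = - \frac{3}{2} + \frac{3}{2} - \frac{33}{2} = - \frac{33}{2} \approx -16.5$)
$\left(-100 + u\right) H{\left(1,J{\left(3 \right)} \right)} \left(-3\right) 0 = \left(-100 - \frac{33}{2}\right) \left(-12\right) \left(-3\right) 0 = - \frac{233 \cdot 36 \cdot 0}{2} = \left(- \frac{233}{2}\right) 0 = 0$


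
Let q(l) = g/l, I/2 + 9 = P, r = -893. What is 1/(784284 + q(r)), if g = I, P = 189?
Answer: 893/700365252 ≈ 1.2750e-6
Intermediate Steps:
I = 360 (I = -18 + 2*189 = -18 + 378 = 360)
g = 360
q(l) = 360/l
1/(784284 + q(r)) = 1/(784284 + 360/(-893)) = 1/(784284 + 360*(-1/893)) = 1/(784284 - 360/893) = 1/(700365252/893) = 893/700365252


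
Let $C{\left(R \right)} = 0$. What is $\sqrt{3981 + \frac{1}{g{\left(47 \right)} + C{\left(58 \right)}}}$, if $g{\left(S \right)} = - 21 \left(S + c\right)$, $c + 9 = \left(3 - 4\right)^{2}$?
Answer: $\frac{\sqrt{296699858}}{273} \approx 63.095$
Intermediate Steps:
$c = -8$ ($c = -9 + \left(3 - 4\right)^{2} = -9 + \left(-1\right)^{2} = -9 + 1 = -8$)
$g{\left(S \right)} = 168 - 21 S$ ($g{\left(S \right)} = - 21 \left(S - 8\right) = - 21 \left(-8 + S\right) = 168 - 21 S$)
$\sqrt{3981 + \frac{1}{g{\left(47 \right)} + C{\left(58 \right)}}} = \sqrt{3981 + \frac{1}{\left(168 - 987\right) + 0}} = \sqrt{3981 + \frac{1}{-819 + 0}} = \sqrt{3981 + \frac{1}{-819}} = \sqrt{3981 - \frac{1}{819}} = \sqrt{\frac{3260438}{819}} = \frac{\sqrt{296699858}}{273}$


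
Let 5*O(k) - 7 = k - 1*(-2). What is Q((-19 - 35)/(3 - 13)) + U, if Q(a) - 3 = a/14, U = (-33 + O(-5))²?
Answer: 364079/350 ≈ 1040.2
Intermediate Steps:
O(k) = 9/5 + k/5 (O(k) = 7/5 + (k - 1*(-2))/5 = 7/5 + (k + 2)/5 = 7/5 + (2 + k)/5 = 7/5 + (⅖ + k/5) = 9/5 + k/5)
U = 25921/25 (U = (-33 + (9/5 + (⅕)*(-5)))² = (-33 + (9/5 - 1))² = (-33 + ⅘)² = (-161/5)² = 25921/25 ≈ 1036.8)
Q(a) = 3 + a/14
Q((-19 - 35)/(3 - 13)) + U = (3 + ((-19 - 35)/(3 - 13))/14) + 25921/25 = (3 + (-54/(-10))/14) + 25921/25 = (3 + (-54*(-⅒))/14) + 25921/25 = (3 + (1/14)*(27/5)) + 25921/25 = (3 + 27/70) + 25921/25 = 237/70 + 25921/25 = 364079/350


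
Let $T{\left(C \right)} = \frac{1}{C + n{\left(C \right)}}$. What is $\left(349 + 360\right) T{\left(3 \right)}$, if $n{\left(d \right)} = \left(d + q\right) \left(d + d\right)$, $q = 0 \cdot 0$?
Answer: $\frac{709}{21} \approx 33.762$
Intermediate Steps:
$q = 0$
$n{\left(d \right)} = 2 d^{2}$ ($n{\left(d \right)} = \left(d + 0\right) \left(d + d\right) = d 2 d = 2 d^{2}$)
$T{\left(C \right)} = \frac{1}{C + 2 C^{2}}$
$\left(349 + 360\right) T{\left(3 \right)} = \left(349 + 360\right) \frac{1}{3 \left(1 + 2 \cdot 3\right)} = 709 \frac{1}{3 \left(1 + 6\right)} = 709 \frac{1}{3 \cdot 7} = 709 \cdot \frac{1}{3} \cdot \frac{1}{7} = 709 \cdot \frac{1}{21} = \frac{709}{21}$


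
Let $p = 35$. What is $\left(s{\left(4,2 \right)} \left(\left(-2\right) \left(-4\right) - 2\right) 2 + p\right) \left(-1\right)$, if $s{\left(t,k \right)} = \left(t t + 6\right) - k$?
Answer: $-275$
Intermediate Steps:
$s{\left(t,k \right)} = 6 + t^{2} - k$ ($s{\left(t,k \right)} = \left(t^{2} + 6\right) - k = \left(6 + t^{2}\right) - k = 6 + t^{2} - k$)
$\left(s{\left(4,2 \right)} \left(\left(-2\right) \left(-4\right) - 2\right) 2 + p\right) \left(-1\right) = \left(\left(6 + 4^{2} - 2\right) \left(\left(-2\right) \left(-4\right) - 2\right) 2 + 35\right) \left(-1\right) = \left(\left(6 + 16 - 2\right) \left(8 - 2\right) 2 + 35\right) \left(-1\right) = \left(20 \cdot 6 \cdot 2 + 35\right) \left(-1\right) = \left(120 \cdot 2 + 35\right) \left(-1\right) = \left(240 + 35\right) \left(-1\right) = 275 \left(-1\right) = -275$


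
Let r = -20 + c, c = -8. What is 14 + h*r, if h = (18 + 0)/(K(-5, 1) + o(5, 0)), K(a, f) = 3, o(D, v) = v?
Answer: -154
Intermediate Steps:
r = -28 (r = -20 - 8 = -28)
h = 6 (h = (18 + 0)/(3 + 0) = 18/3 = 18*(⅓) = 6)
14 + h*r = 14 + 6*(-28) = 14 - 168 = -154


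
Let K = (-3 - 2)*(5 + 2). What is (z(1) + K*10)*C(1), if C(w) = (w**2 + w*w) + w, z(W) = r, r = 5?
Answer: -1035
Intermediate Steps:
z(W) = 5
K = -35 (K = -5*7 = -35)
C(w) = w + 2*w**2 (C(w) = (w**2 + w**2) + w = 2*w**2 + w = w + 2*w**2)
(z(1) + K*10)*C(1) = (5 - 35*10)*(1*(1 + 2*1)) = (5 - 350)*(1*(1 + 2)) = -345*3 = -1035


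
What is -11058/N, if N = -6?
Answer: 1843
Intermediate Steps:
-11058/N = -11058/(-6) = -11058*(-1)/6 = -114*(-97/6) = 1843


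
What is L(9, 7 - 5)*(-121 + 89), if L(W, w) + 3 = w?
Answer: 32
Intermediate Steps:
L(W, w) = -3 + w
L(9, 7 - 5)*(-121 + 89) = (-3 + (7 - 5))*(-121 + 89) = (-3 + 2)*(-32) = -1*(-32) = 32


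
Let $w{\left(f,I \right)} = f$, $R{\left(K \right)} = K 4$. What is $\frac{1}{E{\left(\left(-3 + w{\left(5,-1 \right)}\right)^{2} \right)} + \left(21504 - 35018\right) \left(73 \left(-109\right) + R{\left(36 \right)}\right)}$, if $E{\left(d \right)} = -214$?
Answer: $\frac{1}{105584668} \approx 9.4711 \cdot 10^{-9}$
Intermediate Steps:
$R{\left(K \right)} = 4 K$
$\frac{1}{E{\left(\left(-3 + w{\left(5,-1 \right)}\right)^{2} \right)} + \left(21504 - 35018\right) \left(73 \left(-109\right) + R{\left(36 \right)}\right)} = \frac{1}{-214 + \left(21504 - 35018\right) \left(73 \left(-109\right) + 4 \cdot 36\right)} = \frac{1}{-214 - 13514 \left(-7957 + 144\right)} = \frac{1}{-214 - -105584882} = \frac{1}{-214 + 105584882} = \frac{1}{105584668}$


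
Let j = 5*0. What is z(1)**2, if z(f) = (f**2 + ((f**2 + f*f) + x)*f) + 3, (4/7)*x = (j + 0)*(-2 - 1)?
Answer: 36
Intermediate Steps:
j = 0
x = 0 (x = 7*((0 + 0)*(-2 - 1))/4 = 7*(0*(-3))/4 = (7/4)*0 = 0)
z(f) = 3 + f**2 + 2*f**3 (z(f) = (f**2 + ((f**2 + f*f) + 0)*f) + 3 = (f**2 + ((f**2 + f**2) + 0)*f) + 3 = (f**2 + (2*f**2 + 0)*f) + 3 = (f**2 + (2*f**2)*f) + 3 = (f**2 + 2*f**3) + 3 = 3 + f**2 + 2*f**3)
z(1)**2 = (3 + 1**2 + 2*1**3)**2 = (3 + 1 + 2*1)**2 = (3 + 1 + 2)**2 = 6**2 = 36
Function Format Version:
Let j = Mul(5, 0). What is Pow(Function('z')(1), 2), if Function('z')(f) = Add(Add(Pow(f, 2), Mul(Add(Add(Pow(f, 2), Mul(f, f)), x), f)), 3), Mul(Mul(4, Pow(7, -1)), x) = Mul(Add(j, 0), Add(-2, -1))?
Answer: 36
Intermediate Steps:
j = 0
x = 0 (x = Mul(Rational(7, 4), Mul(Add(0, 0), Add(-2, -1))) = Mul(Rational(7, 4), Mul(0, -3)) = Mul(Rational(7, 4), 0) = 0)
Function('z')(f) = Add(3, Pow(f, 2), Mul(2, Pow(f, 3))) (Function('z')(f) = Add(Add(Pow(f, 2), Mul(Add(Add(Pow(f, 2), Mul(f, f)), 0), f)), 3) = Add(Add(Pow(f, 2), Mul(Add(Add(Pow(f, 2), Pow(f, 2)), 0), f)), 3) = Add(Add(Pow(f, 2), Mul(Add(Mul(2, Pow(f, 2)), 0), f)), 3) = Add(Add(Pow(f, 2), Mul(Mul(2, Pow(f, 2)), f)), 3) = Add(Add(Pow(f, 2), Mul(2, Pow(f, 3))), 3) = Add(3, Pow(f, 2), Mul(2, Pow(f, 3))))
Pow(Function('z')(1), 2) = Pow(Add(3, Pow(1, 2), Mul(2, Pow(1, 3))), 2) = Pow(Add(3, 1, Mul(2, 1)), 2) = Pow(Add(3, 1, 2), 2) = Pow(6, 2) = 36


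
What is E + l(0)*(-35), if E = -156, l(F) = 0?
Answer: -156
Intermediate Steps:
E + l(0)*(-35) = -156 + 0*(-35) = -156 + 0 = -156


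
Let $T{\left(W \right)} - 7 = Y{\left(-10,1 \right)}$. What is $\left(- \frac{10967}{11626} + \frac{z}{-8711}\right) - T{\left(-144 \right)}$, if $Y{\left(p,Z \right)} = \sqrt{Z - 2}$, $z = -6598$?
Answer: $- \frac{727743791}{101274086} - i \approx -7.1859 - 1.0 i$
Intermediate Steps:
$Y{\left(p,Z \right)} = \sqrt{-2 + Z}$
$T{\left(W \right)} = 7 + i$ ($T{\left(W \right)} = 7 + \sqrt{-2 + 1} = 7 + \sqrt{-1} = 7 + i$)
$\left(- \frac{10967}{11626} + \frac{z}{-8711}\right) - T{\left(-144 \right)} = \left(- \frac{10967}{11626} - \frac{6598}{-8711}\right) - \left(7 + i\right) = \left(\left(-10967\right) \frac{1}{11626} - - \frac{6598}{8711}\right) - \left(7 + i\right) = \left(- \frac{10967}{11626} + \frac{6598}{8711}\right) - \left(7 + i\right) = - \frac{18825189}{101274086} - \left(7 + i\right) = - \frac{727743791}{101274086} - i$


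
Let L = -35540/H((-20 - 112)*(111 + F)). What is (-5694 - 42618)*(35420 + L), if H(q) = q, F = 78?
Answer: -107810631400/63 ≈ -1.7113e+9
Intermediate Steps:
L = 8885/6237 (L = -35540*1/((-20 - 112)*(111 + 78)) = -35540/((-132*189)) = -35540/(-24948) = -35540*(-1/24948) = 8885/6237 ≈ 1.4246)
(-5694 - 42618)*(35420 + L) = (-5694 - 42618)*(35420 + 8885/6237) = -48312*220923425/6237 = -107810631400/63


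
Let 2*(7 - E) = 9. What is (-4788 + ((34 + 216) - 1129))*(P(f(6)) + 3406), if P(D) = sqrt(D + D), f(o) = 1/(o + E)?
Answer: -19301802 - 11334*sqrt(17)/17 ≈ -1.9305e+7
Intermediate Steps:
E = 5/2 (E = 7 - 1/2*9 = 7 - 9/2 = 5/2 ≈ 2.5000)
f(o) = 1/(5/2 + o) (f(o) = 1/(o + 5/2) = 1/(5/2 + o))
P(D) = sqrt(2)*sqrt(D) (P(D) = sqrt(2*D) = sqrt(2)*sqrt(D))
(-4788 + ((34 + 216) - 1129))*(P(f(6)) + 3406) = (-4788 + ((34 + 216) - 1129))*(sqrt(2)*sqrt(2/(5 + 2*6)) + 3406) = (-4788 + (250 - 1129))*(sqrt(2)*sqrt(2/(5 + 12)) + 3406) = (-4788 - 879)*(sqrt(2)*sqrt(2/17) + 3406) = -5667*(sqrt(2)*sqrt(2*(1/17)) + 3406) = -5667*(sqrt(2)*sqrt(2/17) + 3406) = -5667*(sqrt(2)*(sqrt(34)/17) + 3406) = -5667*(2*sqrt(17)/17 + 3406) = -5667*(3406 + 2*sqrt(17)/17) = -19301802 - 11334*sqrt(17)/17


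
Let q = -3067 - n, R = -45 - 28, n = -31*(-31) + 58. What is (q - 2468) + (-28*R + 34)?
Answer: -4476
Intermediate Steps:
n = 1019 (n = 961 + 58 = 1019)
R = -73
q = -4086 (q = -3067 - 1*1019 = -3067 - 1019 = -4086)
(q - 2468) + (-28*R + 34) = (-4086 - 2468) + (-28*(-73) + 34) = -6554 + (2044 + 34) = -6554 + 2078 = -4476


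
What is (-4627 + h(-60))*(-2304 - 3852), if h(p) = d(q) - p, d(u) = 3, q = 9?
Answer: 28095984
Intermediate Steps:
h(p) = 3 - p
(-4627 + h(-60))*(-2304 - 3852) = (-4627 + (3 - 1*(-60)))*(-2304 - 3852) = (-4627 + (3 + 60))*(-6156) = (-4627 + 63)*(-6156) = -4564*(-6156) = 28095984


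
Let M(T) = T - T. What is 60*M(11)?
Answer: 0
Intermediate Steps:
M(T) = 0
60*M(11) = 60*0 = 0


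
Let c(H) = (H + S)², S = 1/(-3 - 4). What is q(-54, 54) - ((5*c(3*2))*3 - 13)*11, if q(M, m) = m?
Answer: -267712/49 ≈ -5463.5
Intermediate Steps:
S = -⅐ (S = 1/(-7) = -⅐ ≈ -0.14286)
c(H) = (-⅐ + H)² (c(H) = (H - ⅐)² = (-⅐ + H)²)
q(-54, 54) - ((5*c(3*2))*3 - 13)*11 = 54 - ((5*((-1 + 7*(3*2))²/49))*3 - 13)*11 = 54 - ((5*((-1 + 7*6)²/49))*3 - 13)*11 = 54 - ((5*((-1 + 42)²/49))*3 - 13)*11 = 54 - ((5*((1/49)*41²))*3 - 13)*11 = 54 - ((5*((1/49)*1681))*3 - 13)*11 = 54 - ((5*(1681/49))*3 - 13)*11 = 54 - ((8405/49)*3 - 13)*11 = 54 - (25215/49 - 13)*11 = 54 - 24578*11/49 = 54 - 1*270358/49 = 54 - 270358/49 = -267712/49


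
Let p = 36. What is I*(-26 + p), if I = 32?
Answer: 320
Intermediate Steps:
I*(-26 + p) = 32*(-26 + 36) = 32*10 = 320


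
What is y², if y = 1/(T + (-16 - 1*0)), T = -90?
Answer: 1/11236 ≈ 8.9000e-5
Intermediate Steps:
y = -1/106 (y = 1/(-90 + (-16 - 1*0)) = 1/(-90 + (-16 + 0)) = 1/(-90 - 16) = 1/(-106) = -1/106 ≈ -0.0094340)
y² = (-1/106)² = 1/11236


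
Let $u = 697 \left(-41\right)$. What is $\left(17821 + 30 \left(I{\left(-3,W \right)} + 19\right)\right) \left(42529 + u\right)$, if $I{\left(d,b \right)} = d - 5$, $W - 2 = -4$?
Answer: $253242752$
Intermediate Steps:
$W = -2$ ($W = 2 - 4 = -2$)
$I{\left(d,b \right)} = -5 + d$
$u = -28577$
$\left(17821 + 30 \left(I{\left(-3,W \right)} + 19\right)\right) \left(42529 + u\right) = \left(17821 + 30 \left(\left(-5 - 3\right) + 19\right)\right) \left(42529 - 28577\right) = \left(17821 + 30 \left(-8 + 19\right)\right) 13952 = \left(17821 + 30 \cdot 11\right) 13952 = \left(17821 + 330\right) 13952 = 18151 \cdot 13952 = 253242752$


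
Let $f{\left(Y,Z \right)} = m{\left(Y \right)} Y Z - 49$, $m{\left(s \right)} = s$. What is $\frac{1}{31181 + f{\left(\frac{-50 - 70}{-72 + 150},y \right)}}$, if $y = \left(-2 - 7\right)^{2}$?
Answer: $\frac{169}{5293708} \approx 3.1925 \cdot 10^{-5}$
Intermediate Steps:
$y = 81$ ($y = \left(-9\right)^{2} = 81$)
$f{\left(Y,Z \right)} = -49 + Z Y^{2}$ ($f{\left(Y,Z \right)} = Y Y Z - 49 = Y^{2} Z - 49 = Z Y^{2} - 49 = -49 + Z Y^{2}$)
$\frac{1}{31181 + f{\left(\frac{-50 - 70}{-72 + 150},y \right)}} = \frac{1}{31181 - \left(49 - 81 \left(\frac{-50 - 70}{-72 + 150}\right)^{2}\right)} = \frac{1}{31181 - \left(49 - 81 \left(- \frac{120}{78}\right)^{2}\right)} = \frac{1}{31181 - \left(49 - 81 \left(\left(-120\right) \frac{1}{78}\right)^{2}\right)} = \frac{1}{31181 - \left(49 - 81 \left(- \frac{20}{13}\right)^{2}\right)} = \frac{1}{31181 + \left(-49 + 81 \cdot \frac{400}{169}\right)} = \frac{1}{31181 + \left(-49 + \frac{32400}{169}\right)} = \frac{1}{31181 + \frac{24119}{169}} = \frac{1}{\frac{5293708}{169}} = \frac{169}{5293708}$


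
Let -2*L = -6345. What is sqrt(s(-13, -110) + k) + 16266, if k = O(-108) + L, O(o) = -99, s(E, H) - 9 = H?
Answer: 16266 + sqrt(11890)/2 ≈ 16321.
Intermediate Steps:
L = 6345/2 (L = -1/2*(-6345) = 6345/2 ≈ 3172.5)
s(E, H) = 9 + H
k = 6147/2 (k = -99 + 6345/2 = 6147/2 ≈ 3073.5)
sqrt(s(-13, -110) + k) + 16266 = sqrt((9 - 110) + 6147/2) + 16266 = sqrt(-101 + 6147/2) + 16266 = sqrt(5945/2) + 16266 = sqrt(11890)/2 + 16266 = 16266 + sqrt(11890)/2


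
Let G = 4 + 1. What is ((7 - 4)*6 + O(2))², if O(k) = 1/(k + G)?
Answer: 16129/49 ≈ 329.16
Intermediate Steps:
G = 5
O(k) = 1/(5 + k) (O(k) = 1/(k + 5) = 1/(5 + k))
((7 - 4)*6 + O(2))² = ((7 - 4)*6 + 1/(5 + 2))² = (3*6 + 1/7)² = (18 + ⅐)² = (127/7)² = 16129/49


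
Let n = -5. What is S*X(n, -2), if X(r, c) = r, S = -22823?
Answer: 114115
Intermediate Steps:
S*X(n, -2) = -22823*(-5) = 114115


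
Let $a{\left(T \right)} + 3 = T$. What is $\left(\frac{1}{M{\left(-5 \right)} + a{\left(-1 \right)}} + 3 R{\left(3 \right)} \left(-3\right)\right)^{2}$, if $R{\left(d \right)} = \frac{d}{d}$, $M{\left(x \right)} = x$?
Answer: $\frac{6724}{81} \approx 83.012$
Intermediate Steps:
$a{\left(T \right)} = -3 + T$
$R{\left(d \right)} = 1$
$\left(\frac{1}{M{\left(-5 \right)} + a{\left(-1 \right)}} + 3 R{\left(3 \right)} \left(-3\right)\right)^{2} = \left(\frac{1}{-5 - 4} + 3 \cdot 1 \left(-3\right)\right)^{2} = \left(\frac{1}{-5 - 4} + 3 \left(-3\right)\right)^{2} = \left(\frac{1}{-9} - 9\right)^{2} = \left(- \frac{1}{9} - 9\right)^{2} = \left(- \frac{82}{9}\right)^{2} = \frac{6724}{81}$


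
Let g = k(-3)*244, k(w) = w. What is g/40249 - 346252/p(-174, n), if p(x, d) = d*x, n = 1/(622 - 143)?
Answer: 3337743007462/3501663 ≈ 9.5319e+5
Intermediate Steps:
n = 1/479 ≈ 0.0020877
g = -732 (g = -3*244 = -732)
g/40249 - 346252/p(-174, n) = -732/40249 - 346252/((1/479)*(-174)) = -732*1/40249 - 346252/(-174/479) = -732/40249 - 346252*(-479/174) = -732/40249 + 82927354/87 = 3337743007462/3501663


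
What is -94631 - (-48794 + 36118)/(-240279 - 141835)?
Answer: -18079921305/191057 ≈ -94631.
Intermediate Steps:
-94631 - (-48794 + 36118)/(-240279 - 141835) = -94631 - (-12676)/(-382114) = -94631 - (-12676)*(-1)/382114 = -94631 - 1*6338/191057 = -94631 - 6338/191057 = -18079921305/191057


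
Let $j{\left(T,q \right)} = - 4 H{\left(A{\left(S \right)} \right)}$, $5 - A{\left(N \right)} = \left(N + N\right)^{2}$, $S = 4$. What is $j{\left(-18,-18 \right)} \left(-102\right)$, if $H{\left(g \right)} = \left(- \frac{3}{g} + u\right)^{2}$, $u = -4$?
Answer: $\frac{22149912}{3481} \approx 6363.1$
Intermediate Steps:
$A{\left(N \right)} = 5 - 4 N^{2}$ ($A{\left(N \right)} = 5 - \left(N + N\right)^{2} = 5 - \left(2 N\right)^{2} = 5 - 4 N^{2}$)
$H{\left(g \right)} = \left(-4 - \frac{3}{g}\right)^{2}$ ($H{\left(g \right)} = \left(- \frac{3}{g} - 4\right)^{2} = \left(-4 - \frac{3}{g}\right)^{2}$)
$j{\left(T,q \right)} = - \frac{217156}{3481}$ ($j{\left(T,q \right)} = - 4 \frac{\left(3 + 4 \left(5 - 4 \cdot 4^{2}\right)\right)^{2}}{\left(5 - 4 \cdot 4^{2}\right)^{2}} = - 4 \frac{\left(3 + 4 \left(5 - 64\right)\right)^{2}}{\left(5 - 64\right)^{2}} = - 4 \frac{\left(3 + 4 \left(-59\right)\right)^{2}}{3481} = - 4 \frac{\left(3 - 236\right)^{2}}{3481} = - 4 \frac{\left(-233\right)^{2}}{3481} = - 4 \cdot \frac{1}{3481} \cdot 54289 = \left(-4\right) \frac{54289}{3481} = - \frac{217156}{3481}$)
$j{\left(-18,-18 \right)} \left(-102\right) = \left(- \frac{217156}{3481}\right) \left(-102\right) = \frac{22149912}{3481}$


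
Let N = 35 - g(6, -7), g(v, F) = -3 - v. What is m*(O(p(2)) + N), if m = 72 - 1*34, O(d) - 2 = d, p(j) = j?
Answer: 1824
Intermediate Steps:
O(d) = 2 + d
N = 44 (N = 35 - (-3 - 1*6) = 35 - (-3 - 6) = 35 - 1*(-9) = 35 + 9 = 44)
m = 38 (m = 72 - 34 = 38)
m*(O(p(2)) + N) = 38*((2 + 2) + 44) = 38*(4 + 44) = 38*48 = 1824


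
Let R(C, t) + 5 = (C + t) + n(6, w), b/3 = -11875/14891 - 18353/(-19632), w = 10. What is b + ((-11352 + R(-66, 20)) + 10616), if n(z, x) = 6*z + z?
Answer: -72557629957/97446704 ≈ -744.59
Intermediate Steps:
n(z, x) = 7*z
b = 40164523/97446704 (b = 3*(-11875/14891 - 18353/(-19632)) = 3*(-11875*1/14891 - 18353*(-1/19632)) = 3*(-11875/14891 + 18353/19632) = 3*(40164523/292340112) = 40164523/97446704 ≈ 0.41217)
R(C, t) = 37 + C + t (R(C, t) = -5 + ((C + t) + 7*6) = -5 + ((C + t) + 42) = -5 + (42 + C + t) = 37 + C + t)
b + ((-11352 + R(-66, 20)) + 10616) = 40164523/97446704 + ((-11352 + (37 - 66 + 20)) + 10616) = 40164523/97446704 + ((-11352 - 9) + 10616) = 40164523/97446704 + (-11361 + 10616) = 40164523/97446704 - 745 = -72557629957/97446704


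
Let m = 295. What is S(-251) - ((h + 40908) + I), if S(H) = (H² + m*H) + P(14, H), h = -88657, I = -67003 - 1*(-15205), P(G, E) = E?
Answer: 88252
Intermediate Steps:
I = -51798 (I = -67003 + 15205 = -51798)
S(H) = H² + 296*H (S(H) = (H² + 295*H) + H = H² + 296*H)
S(-251) - ((h + 40908) + I) = -251*(296 - 251) - ((-88657 + 40908) - 51798) = -251*45 - (-47749 - 51798) = -11295 - 1*(-99547) = -11295 + 99547 = 88252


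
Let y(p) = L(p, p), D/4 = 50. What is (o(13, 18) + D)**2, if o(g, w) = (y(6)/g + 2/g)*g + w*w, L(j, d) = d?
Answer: 283024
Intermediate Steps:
D = 200 (D = 4*50 = 200)
y(p) = p
o(g, w) = 8 + w**2 (o(g, w) = (6/g + 2/g)*g + w*w = (8/g)*g + w**2 = 8 + w**2)
(o(13, 18) + D)**2 = ((8 + 18**2) + 200)**2 = ((8 + 324) + 200)**2 = (332 + 200)**2 = 532**2 = 283024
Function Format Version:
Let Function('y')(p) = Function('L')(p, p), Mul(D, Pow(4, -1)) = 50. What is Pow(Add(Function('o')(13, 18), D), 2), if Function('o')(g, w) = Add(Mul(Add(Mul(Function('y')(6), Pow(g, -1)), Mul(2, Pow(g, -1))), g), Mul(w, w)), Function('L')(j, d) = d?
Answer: 283024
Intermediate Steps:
D = 200 (D = Mul(4, 50) = 200)
Function('y')(p) = p
Function('o')(g, w) = Add(8, Pow(w, 2)) (Function('o')(g, w) = Add(Mul(Add(Mul(6, Pow(g, -1)), Mul(2, Pow(g, -1))), g), Mul(w, w)) = Add(Mul(Mul(8, Pow(g, -1)), g), Pow(w, 2)) = Add(8, Pow(w, 2)))
Pow(Add(Function('o')(13, 18), D), 2) = Pow(Add(Add(8, Pow(18, 2)), 200), 2) = Pow(Add(Add(8, 324), 200), 2) = Pow(Add(332, 200), 2) = Pow(532, 2) = 283024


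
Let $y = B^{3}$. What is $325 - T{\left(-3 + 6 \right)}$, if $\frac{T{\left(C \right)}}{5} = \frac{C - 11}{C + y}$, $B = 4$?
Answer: $\frac{21815}{67} \approx 325.6$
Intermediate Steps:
$y = 64$ ($y = 4^{3} = 64$)
$T{\left(C \right)} = \frac{5 \left(-11 + C\right)}{64 + C}$ ($T{\left(C \right)} = 5 \frac{C - 11}{C + 64} = 5 \frac{-11 + C}{64 + C} = \frac{5 \left(-11 + C\right)}{64 + C}$)
$325 - T{\left(-3 + 6 \right)} = 325 - \frac{5 \left(-11 + \left(-3 + 6\right)\right)}{64 + \left(-3 + 6\right)} = 325 - \frac{5 \left(-11 + 3\right)}{64 + 3} = 325 - 5 \cdot \frac{1}{67} \left(-8\right) = 325 - - \frac{40}{67} = 325 + \frac{40}{67} = \frac{21815}{67}$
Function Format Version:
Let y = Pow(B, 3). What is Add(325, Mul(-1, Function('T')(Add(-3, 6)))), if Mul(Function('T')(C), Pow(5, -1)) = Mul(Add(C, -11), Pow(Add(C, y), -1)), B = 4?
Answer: Rational(21815, 67) ≈ 325.60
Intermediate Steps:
y = 64 (y = Pow(4, 3) = 64)
Function('T')(C) = Mul(5, Pow(Add(64, C), -1), Add(-11, C)) (Function('T')(C) = Mul(5, Mul(Add(C, -11), Pow(Add(C, 64), -1))) = Mul(5, Mul(Add(-11, C), Pow(Add(64, C), -1))) = Mul(5, Mul(Pow(Add(64, C), -1), Add(-11, C))) = Mul(5, Pow(Add(64, C), -1), Add(-11, C)))
Add(325, Mul(-1, Function('T')(Add(-3, 6)))) = Add(325, Mul(-1, Mul(5, Pow(Add(64, Add(-3, 6)), -1), Add(-11, Add(-3, 6))))) = Add(325, Mul(-1, Mul(5, Pow(Add(64, 3), -1), Add(-11, 3)))) = Add(325, Mul(-1, Mul(5, Pow(67, -1), -8))) = Add(325, Mul(-1, Mul(5, Rational(1, 67), -8))) = Add(325, Mul(-1, Rational(-40, 67))) = Add(325, Rational(40, 67)) = Rational(21815, 67)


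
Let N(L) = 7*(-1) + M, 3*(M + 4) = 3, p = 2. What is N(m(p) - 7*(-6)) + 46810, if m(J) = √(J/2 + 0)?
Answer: 46800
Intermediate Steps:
M = -3 (M = -4 + (⅓)*3 = -4 + 1 = -3)
m(J) = √2*√J/2 (m(J) = √(J*(½) + 0) = √(J/2 + 0) = √(J/2) = √2*√J/2)
N(L) = -10 (N(L) = 7*(-1) - 3 = -7 - 3 = -10)
N(m(p) - 7*(-6)) + 46810 = -10 + 46810 = 46800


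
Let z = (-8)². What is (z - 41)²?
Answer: 529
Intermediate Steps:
z = 64
(z - 41)² = (64 - 41)² = 23² = 529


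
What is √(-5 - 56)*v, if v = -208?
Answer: -208*I*√61 ≈ -1624.5*I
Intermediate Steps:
√(-5 - 56)*v = √(-5 - 56)*(-208) = √(-61)*(-208) = (I*√61)*(-208) = -208*I*√61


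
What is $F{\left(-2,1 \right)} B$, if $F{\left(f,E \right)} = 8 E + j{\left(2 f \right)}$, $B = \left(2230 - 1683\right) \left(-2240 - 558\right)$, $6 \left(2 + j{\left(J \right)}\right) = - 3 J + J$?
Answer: $- \frac{33671132}{3} \approx -1.1224 \cdot 10^{7}$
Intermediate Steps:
$j{\left(J \right)} = -2 - \frac{J}{3}$ ($j{\left(J \right)} = -2 + \frac{- 3 J + J}{6} = -2 + \frac{\left(-2\right) J}{6} = -2 - \frac{J}{3}$)
$B = -1530506$ ($B = 547 \left(-2798\right) = -1530506$)
$F{\left(f,E \right)} = -2 + 8 E - \frac{2 f}{3}$ ($F{\left(f,E \right)} = 8 E - \left(2 + \frac{2 f}{3}\right) = -2 + 8 E - \frac{2 f}{3}$)
$F{\left(-2,1 \right)} B = \left(-2 + 8 \cdot 1 - - \frac{4}{3}\right) \left(-1530506\right) = \left(-2 + 8 + \frac{4}{3}\right) \left(-1530506\right) = \frac{22}{3} \left(-1530506\right) = - \frac{33671132}{3}$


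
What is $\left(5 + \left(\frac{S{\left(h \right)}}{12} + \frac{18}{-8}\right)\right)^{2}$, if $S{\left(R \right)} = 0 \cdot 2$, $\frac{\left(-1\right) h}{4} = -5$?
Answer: $\frac{121}{16} \approx 7.5625$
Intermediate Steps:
$h = 20$ ($h = \left(-4\right) \left(-5\right) = 20$)
$S{\left(R \right)} = 0$
$\left(5 + \left(\frac{S{\left(h \right)}}{12} + \frac{18}{-8}\right)\right)^{2} = \left(5 + \left(\frac{0}{12} + \frac{18}{-8}\right)\right)^{2} = \left(5 + \left(0 \cdot \frac{1}{12} + 18 \left(- \frac{1}{8}\right)\right)\right)^{2} = \left(5 + \left(0 - \frac{9}{4}\right)\right)^{2} = \left(5 - \frac{9}{4}\right)^{2} = \left(\frac{11}{4}\right)^{2} = \frac{121}{16}$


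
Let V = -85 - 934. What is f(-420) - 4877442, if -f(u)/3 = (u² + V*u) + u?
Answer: -6689322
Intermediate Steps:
V = -1019
f(u) = -3*u² + 3054*u (f(u) = -3*((u² - 1019*u) + u) = -3*(u² - 1018*u) = -3*u² + 3054*u)
f(-420) - 4877442 = 3*(-420)*(1018 - 1*(-420)) - 4877442 = 3*(-420)*(1018 + 420) - 4877442 = 3*(-420)*1438 - 4877442 = -1811880 - 4877442 = -6689322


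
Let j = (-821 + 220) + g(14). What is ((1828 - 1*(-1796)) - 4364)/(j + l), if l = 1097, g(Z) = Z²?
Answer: -185/173 ≈ -1.0694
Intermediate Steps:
j = -405 (j = (-821 + 220) + 14² = -601 + 196 = -405)
((1828 - 1*(-1796)) - 4364)/(j + l) = ((1828 - 1*(-1796)) - 4364)/(-405 + 1097) = ((1828 + 1796) - 4364)/692 = (3624 - 4364)*(1/692) = -740*1/692 = -185/173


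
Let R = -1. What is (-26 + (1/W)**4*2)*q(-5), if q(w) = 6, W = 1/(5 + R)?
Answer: 2916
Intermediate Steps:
W = 1/4 (W = 1/(5 - 1) = 1/4 ≈ 0.25000)
(-26 + (1/W)**4*2)*q(-5) = (-26 + (1/(1/4))**4*2)*6 = (-26 + 4**4*2)*6 = (-26 + 256*2)*6 = (-26 + 512)*6 = 486*6 = 2916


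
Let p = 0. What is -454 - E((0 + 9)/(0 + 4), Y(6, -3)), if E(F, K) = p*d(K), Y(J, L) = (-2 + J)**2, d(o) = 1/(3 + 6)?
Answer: -454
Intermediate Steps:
d(o) = 1/9
E(F, K) = 0 (E(F, K) = 0*(1/9) = 0)
-454 - E((0 + 9)/(0 + 4), Y(6, -3)) = -454 - 1*0 = -454 + 0 = -454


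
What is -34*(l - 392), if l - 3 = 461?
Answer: -2448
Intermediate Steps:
l = 464 (l = 3 + 461 = 464)
-34*(l - 392) = -34*(464 - 392) = -34*72 = -2448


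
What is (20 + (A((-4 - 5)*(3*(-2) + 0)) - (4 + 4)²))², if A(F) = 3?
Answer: 1681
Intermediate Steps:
(20 + (A((-4 - 5)*(3*(-2) + 0)) - (4 + 4)²))² = (20 + (3 - (4 + 4)²))² = (20 + (3 - 1*8²))² = (20 + (3 - 1*64))² = (20 + (3 - 64))² = (20 - 61)² = (-41)² = 1681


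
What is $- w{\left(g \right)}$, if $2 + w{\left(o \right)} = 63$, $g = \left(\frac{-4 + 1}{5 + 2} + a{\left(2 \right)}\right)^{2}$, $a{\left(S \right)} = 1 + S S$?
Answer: $-61$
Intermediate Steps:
$a{\left(S \right)} = 1 + S^{2}$
$g = \frac{1024}{49}$ ($g = \left(\frac{-4 + 1}{5 + 2} + \left(1 + 2^{2}\right)\right)^{2} = \left(- \frac{3}{7} + \left(1 + 4\right)\right)^{2} = \left(\left(-3\right) \frac{1}{7} + 5\right)^{2} = \left(- \frac{3}{7} + 5\right)^{2} = \left(\frac{32}{7}\right)^{2} = \frac{1024}{49} \approx 20.898$)
$w{\left(o \right)} = 61$ ($w{\left(o \right)} = -2 + 63 = 61$)
$- w{\left(g \right)} = \left(-1\right) 61 = -61$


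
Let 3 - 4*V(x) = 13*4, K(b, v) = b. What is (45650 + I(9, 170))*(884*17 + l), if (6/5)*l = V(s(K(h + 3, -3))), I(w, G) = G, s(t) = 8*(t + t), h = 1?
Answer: 4128691285/6 ≈ 6.8812e+8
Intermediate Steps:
s(t) = 16*t (s(t) = 8*(2*t) = 16*t)
V(x) = -49/4 (V(x) = ¾ - 13*4/4 = ¾ - ¼*52 = ¾ - 13 = -49/4)
l = -245/24 (l = (⅚)*(-49/4) = -245/24 ≈ -10.208)
(45650 + I(9, 170))*(884*17 + l) = (45650 + 170)*(884*17 - 245/24) = 45820*(15028 - 245/24) = 45820*(360427/24) = 4128691285/6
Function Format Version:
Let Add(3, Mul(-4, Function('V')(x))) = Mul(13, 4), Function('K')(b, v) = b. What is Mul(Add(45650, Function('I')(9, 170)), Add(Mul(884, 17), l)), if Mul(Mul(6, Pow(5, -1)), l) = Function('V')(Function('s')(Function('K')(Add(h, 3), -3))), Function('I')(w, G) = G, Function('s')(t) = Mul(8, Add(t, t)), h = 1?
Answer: Rational(4128691285, 6) ≈ 6.8812e+8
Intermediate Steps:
Function('s')(t) = Mul(16, t) (Function('s')(t) = Mul(8, Mul(2, t)) = Mul(16, t))
Function('V')(x) = Rational(-49, 4) (Function('V')(x) = Add(Rational(3, 4), Mul(Rational(-1, 4), Mul(13, 4))) = Add(Rational(3, 4), Mul(Rational(-1, 4), 52)) = Add(Rational(3, 4), -13) = Rational(-49, 4))
l = Rational(-245, 24) (l = Mul(Rational(5, 6), Rational(-49, 4)) = Rational(-245, 24) ≈ -10.208)
Mul(Add(45650, Function('I')(9, 170)), Add(Mul(884, 17), l)) = Mul(Add(45650, 170), Add(Mul(884, 17), Rational(-245, 24))) = Mul(45820, Add(15028, Rational(-245, 24))) = Mul(45820, Rational(360427, 24)) = Rational(4128691285, 6)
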